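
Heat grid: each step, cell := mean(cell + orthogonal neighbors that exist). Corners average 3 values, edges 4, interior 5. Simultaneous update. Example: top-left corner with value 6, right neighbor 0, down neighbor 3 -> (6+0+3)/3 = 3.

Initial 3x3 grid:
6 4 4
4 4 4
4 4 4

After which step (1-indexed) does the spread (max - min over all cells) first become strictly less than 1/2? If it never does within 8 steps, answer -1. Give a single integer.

Step 1: max=14/3, min=4, spread=2/3
Step 2: max=41/9, min=4, spread=5/9
Step 3: max=473/108, min=4, spread=41/108
  -> spread < 1/2 first at step 3
Step 4: max=28051/6480, min=731/180, spread=347/1296
Step 5: max=1662137/388800, min=7357/1800, spread=2921/15552
Step 6: max=99140539/23328000, min=889483/216000, spread=24611/186624
Step 7: max=5917442033/1399680000, min=20096741/4860000, spread=207329/2239488
Step 8: max=353953152451/83980800000, min=1075601599/259200000, spread=1746635/26873856

Answer: 3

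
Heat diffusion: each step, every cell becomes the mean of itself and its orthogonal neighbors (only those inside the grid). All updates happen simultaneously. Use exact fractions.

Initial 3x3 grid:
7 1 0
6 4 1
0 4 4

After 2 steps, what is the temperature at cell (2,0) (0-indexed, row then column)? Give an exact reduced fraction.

Step 1: cell (2,0) = 10/3
Step 2: cell (2,0) = 127/36
Full grid after step 2:
  143/36 173/60 71/36
  309/80 157/50 547/240
  127/36 47/15 11/4

Answer: 127/36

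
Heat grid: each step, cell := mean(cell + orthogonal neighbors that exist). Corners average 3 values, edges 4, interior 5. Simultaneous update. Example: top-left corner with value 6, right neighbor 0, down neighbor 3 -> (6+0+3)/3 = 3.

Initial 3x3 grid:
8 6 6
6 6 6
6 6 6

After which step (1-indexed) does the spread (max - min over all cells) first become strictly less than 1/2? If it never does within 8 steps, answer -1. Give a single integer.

Step 1: max=20/3, min=6, spread=2/3
Step 2: max=59/9, min=6, spread=5/9
Step 3: max=689/108, min=6, spread=41/108
  -> spread < 1/2 first at step 3
Step 4: max=41011/6480, min=1091/180, spread=347/1296
Step 5: max=2439737/388800, min=10957/1800, spread=2921/15552
Step 6: max=145796539/23328000, min=1321483/216000, spread=24611/186624
Step 7: max=8716802033/1399680000, min=29816741/4860000, spread=207329/2239488
Step 8: max=521914752451/83980800000, min=1594001599/259200000, spread=1746635/26873856

Answer: 3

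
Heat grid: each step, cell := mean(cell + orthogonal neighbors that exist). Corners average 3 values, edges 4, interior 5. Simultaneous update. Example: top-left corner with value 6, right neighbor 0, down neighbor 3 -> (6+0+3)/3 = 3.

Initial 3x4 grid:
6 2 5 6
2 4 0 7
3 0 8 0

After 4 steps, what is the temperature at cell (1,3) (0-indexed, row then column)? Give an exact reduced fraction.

Step 1: cell (1,3) = 13/4
Step 2: cell (1,3) = 381/80
Step 3: cell (1,3) = 18391/4800
Step 4: cell (1,3) = 1175189/288000
Full grid after step 4:
  440353/129600 182927/54000 23923/6000 173381/43200
  861479/288000 410911/120000 421261/120000 1175189/288000
  393203/129600 641833/216000 257951/72000 158231/43200

Answer: 1175189/288000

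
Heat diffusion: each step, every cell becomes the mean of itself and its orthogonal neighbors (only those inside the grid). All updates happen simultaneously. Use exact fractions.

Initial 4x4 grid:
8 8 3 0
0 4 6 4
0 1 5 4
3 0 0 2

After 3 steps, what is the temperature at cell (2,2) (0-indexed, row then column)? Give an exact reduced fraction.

Step 1: cell (2,2) = 16/5
Step 2: cell (2,2) = 151/50
Step 3: cell (2,2) = 283/100
Full grid after step 3:
  2297/540 7853/1800 7271/1800 7949/2160
  6083/1800 2683/750 21983/6000 24839/7200
  247/120 4879/2000 283/100 7277/2400
  67/48 53/32 1789/800 38/15

Answer: 283/100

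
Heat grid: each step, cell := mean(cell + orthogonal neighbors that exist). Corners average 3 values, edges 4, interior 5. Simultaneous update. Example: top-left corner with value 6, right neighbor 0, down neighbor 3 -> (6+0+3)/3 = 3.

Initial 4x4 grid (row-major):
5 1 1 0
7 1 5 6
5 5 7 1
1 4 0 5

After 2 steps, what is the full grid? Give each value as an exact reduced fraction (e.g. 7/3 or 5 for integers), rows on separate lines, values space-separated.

After step 1:
  13/3 2 7/4 7/3
  9/2 19/5 4 3
  9/2 22/5 18/5 19/4
  10/3 5/2 4 2
After step 2:
  65/18 713/240 121/48 85/36
  257/60 187/50 323/100 169/48
  251/60 94/25 83/20 267/80
  31/9 427/120 121/40 43/12

Answer: 65/18 713/240 121/48 85/36
257/60 187/50 323/100 169/48
251/60 94/25 83/20 267/80
31/9 427/120 121/40 43/12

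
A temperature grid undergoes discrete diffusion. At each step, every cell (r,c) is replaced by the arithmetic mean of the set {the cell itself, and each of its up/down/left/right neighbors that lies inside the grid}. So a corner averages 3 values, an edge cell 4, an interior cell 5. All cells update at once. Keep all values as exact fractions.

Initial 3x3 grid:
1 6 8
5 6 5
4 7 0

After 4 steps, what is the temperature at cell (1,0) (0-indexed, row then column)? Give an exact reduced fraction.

Step 1: cell (1,0) = 4
Step 2: cell (1,0) = 287/60
Step 3: cell (1,0) = 4171/900
Step 4: cell (1,0) = 1036973/216000
Full grid after step 4:
  69539/14400 4361267/864000 165169/32400
  1036973/216000 1743929/360000 4339517/864000
  604051/129600 4136267/864000 51773/10800

Answer: 1036973/216000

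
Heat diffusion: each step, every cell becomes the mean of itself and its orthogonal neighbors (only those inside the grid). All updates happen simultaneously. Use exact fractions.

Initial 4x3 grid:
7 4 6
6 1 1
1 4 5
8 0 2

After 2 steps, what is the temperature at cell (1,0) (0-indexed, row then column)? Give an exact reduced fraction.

Answer: 521/120

Derivation:
Step 1: cell (1,0) = 15/4
Step 2: cell (1,0) = 521/120
Full grid after step 2:
  167/36 511/120 137/36
  521/120 169/50 787/240
  137/40 333/100 647/240
  15/4 331/120 53/18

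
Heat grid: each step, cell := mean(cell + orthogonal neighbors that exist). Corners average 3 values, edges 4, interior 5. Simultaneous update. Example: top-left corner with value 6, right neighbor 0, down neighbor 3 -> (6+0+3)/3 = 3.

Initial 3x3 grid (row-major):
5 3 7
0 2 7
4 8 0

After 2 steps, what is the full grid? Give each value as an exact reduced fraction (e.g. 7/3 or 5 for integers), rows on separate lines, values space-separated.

Answer: 29/9 199/48 167/36
161/48 37/10 14/3
41/12 33/8 25/6

Derivation:
After step 1:
  8/3 17/4 17/3
  11/4 4 4
  4 7/2 5
After step 2:
  29/9 199/48 167/36
  161/48 37/10 14/3
  41/12 33/8 25/6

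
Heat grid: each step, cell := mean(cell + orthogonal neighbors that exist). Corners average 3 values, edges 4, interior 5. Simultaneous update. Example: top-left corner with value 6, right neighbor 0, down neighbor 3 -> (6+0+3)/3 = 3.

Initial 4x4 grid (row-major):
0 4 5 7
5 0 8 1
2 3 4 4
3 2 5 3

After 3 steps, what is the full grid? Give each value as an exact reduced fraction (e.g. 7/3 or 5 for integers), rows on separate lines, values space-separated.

Answer: 439/144 7771/2400 31769/7200 9461/2160
3143/1200 7101/2000 22667/6000 16177/3600
2129/720 17861/6000 63/16 4531/1200
5867/2160 947/288 8177/2400 309/80

Derivation:
After step 1:
  3 9/4 6 13/3
  7/4 4 18/5 5
  13/4 11/5 24/5 3
  7/3 13/4 7/2 4
After step 2:
  7/3 61/16 971/240 46/9
  3 69/25 117/25 239/60
  143/60 7/2 171/50 21/5
  53/18 677/240 311/80 7/2
After step 3:
  439/144 7771/2400 31769/7200 9461/2160
  3143/1200 7101/2000 22667/6000 16177/3600
  2129/720 17861/6000 63/16 4531/1200
  5867/2160 947/288 8177/2400 309/80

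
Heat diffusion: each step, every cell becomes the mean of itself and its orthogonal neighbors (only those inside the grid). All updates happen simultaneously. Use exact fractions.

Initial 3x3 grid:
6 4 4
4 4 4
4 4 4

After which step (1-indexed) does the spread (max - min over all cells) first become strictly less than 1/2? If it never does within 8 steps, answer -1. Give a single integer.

Answer: 3

Derivation:
Step 1: max=14/3, min=4, spread=2/3
Step 2: max=41/9, min=4, spread=5/9
Step 3: max=473/108, min=4, spread=41/108
  -> spread < 1/2 first at step 3
Step 4: max=28051/6480, min=731/180, spread=347/1296
Step 5: max=1662137/388800, min=7357/1800, spread=2921/15552
Step 6: max=99140539/23328000, min=889483/216000, spread=24611/186624
Step 7: max=5917442033/1399680000, min=20096741/4860000, spread=207329/2239488
Step 8: max=353953152451/83980800000, min=1075601599/259200000, spread=1746635/26873856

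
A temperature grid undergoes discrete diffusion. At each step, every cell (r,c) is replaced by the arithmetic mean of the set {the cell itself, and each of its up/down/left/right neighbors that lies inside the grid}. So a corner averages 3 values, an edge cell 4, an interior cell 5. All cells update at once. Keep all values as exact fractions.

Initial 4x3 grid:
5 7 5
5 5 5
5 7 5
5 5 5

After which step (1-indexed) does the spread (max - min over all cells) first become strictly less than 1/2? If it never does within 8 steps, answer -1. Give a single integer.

Answer: 2

Derivation:
Step 1: max=29/5, min=5, spread=4/5
Step 2: max=679/120, min=209/40, spread=13/30
  -> spread < 1/2 first at step 2
Step 3: max=2977/540, min=947/180, spread=34/135
Step 4: max=2373223/432000, min=762881/144000, spread=4229/21600
Step 5: max=21224693/3888000, min=6898771/1296000, spread=26419/194400
Step 6: max=8473752223/1555200000, min=2765560841/518400000, spread=1770697/15552000
Step 7: max=76058300393/13996800000, min=24954661231/4665600000, spread=11943167/139968000
Step 8: max=30391173278263/5598720000000, min=9992733695921/1866240000000, spread=825944381/11197440000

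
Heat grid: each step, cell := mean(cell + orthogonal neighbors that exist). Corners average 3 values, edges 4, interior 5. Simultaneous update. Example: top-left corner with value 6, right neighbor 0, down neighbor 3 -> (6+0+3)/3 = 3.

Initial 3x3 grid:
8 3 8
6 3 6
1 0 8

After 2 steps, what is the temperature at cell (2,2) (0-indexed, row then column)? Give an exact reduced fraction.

Step 1: cell (2,2) = 14/3
Step 2: cell (2,2) = 167/36
Full grid after step 2:
  47/9 613/120 209/36
  161/40 457/100 1211/240
  59/18 17/5 167/36

Answer: 167/36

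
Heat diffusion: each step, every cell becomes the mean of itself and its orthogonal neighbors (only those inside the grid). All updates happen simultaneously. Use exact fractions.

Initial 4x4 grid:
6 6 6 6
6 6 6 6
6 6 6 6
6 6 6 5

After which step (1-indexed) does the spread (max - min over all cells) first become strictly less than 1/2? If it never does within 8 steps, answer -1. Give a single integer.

Answer: 1

Derivation:
Step 1: max=6, min=17/3, spread=1/3
  -> spread < 1/2 first at step 1
Step 2: max=6, min=103/18, spread=5/18
Step 3: max=6, min=1255/216, spread=41/216
Step 4: max=6, min=37837/6480, spread=1043/6480
Step 5: max=6, min=1140847/194400, spread=25553/194400
Step 6: max=107921/18000, min=34320541/5832000, spread=645863/5832000
Step 7: max=719029/120000, min=1032118309/174960000, spread=16225973/174960000
Step 8: max=323299/54000, min=31015322017/5248800000, spread=409340783/5248800000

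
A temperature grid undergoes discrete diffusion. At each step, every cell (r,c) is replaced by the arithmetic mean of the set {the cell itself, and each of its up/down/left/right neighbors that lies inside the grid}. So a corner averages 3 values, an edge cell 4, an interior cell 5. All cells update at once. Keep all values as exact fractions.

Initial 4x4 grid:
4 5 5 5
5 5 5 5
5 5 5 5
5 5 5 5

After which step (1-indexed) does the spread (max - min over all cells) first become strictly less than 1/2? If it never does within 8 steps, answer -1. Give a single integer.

Answer: 1

Derivation:
Step 1: max=5, min=14/3, spread=1/3
  -> spread < 1/2 first at step 1
Step 2: max=5, min=85/18, spread=5/18
Step 3: max=5, min=1039/216, spread=41/216
Step 4: max=5, min=31357/6480, spread=1043/6480
Step 5: max=5, min=946447/194400, spread=25553/194400
Step 6: max=89921/18000, min=28488541/5832000, spread=645863/5832000
Step 7: max=599029/120000, min=857158309/174960000, spread=16225973/174960000
Step 8: max=269299/54000, min=25766522017/5248800000, spread=409340783/5248800000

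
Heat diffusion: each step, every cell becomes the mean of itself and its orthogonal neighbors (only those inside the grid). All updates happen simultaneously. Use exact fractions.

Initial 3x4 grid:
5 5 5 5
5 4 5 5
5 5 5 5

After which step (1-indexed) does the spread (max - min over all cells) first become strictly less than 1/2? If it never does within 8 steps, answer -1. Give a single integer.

Step 1: max=5, min=19/4, spread=1/4
  -> spread < 1/2 first at step 1
Step 2: max=5, min=477/100, spread=23/100
Step 3: max=1987/400, min=23189/4800, spread=131/960
Step 4: max=35609/7200, min=209449/43200, spread=841/8640
Step 5: max=7106627/1440000, min=83857949/17280000, spread=56863/691200
Step 6: max=63810457/12960000, min=756065659/155520000, spread=386393/6220800
Step 7: max=25499641187/5184000000, min=302646276869/62208000000, spread=26795339/497664000
Step 8: max=1528113850333/311040000000, min=18178584285871/3732480000000, spread=254051069/5971968000

Answer: 1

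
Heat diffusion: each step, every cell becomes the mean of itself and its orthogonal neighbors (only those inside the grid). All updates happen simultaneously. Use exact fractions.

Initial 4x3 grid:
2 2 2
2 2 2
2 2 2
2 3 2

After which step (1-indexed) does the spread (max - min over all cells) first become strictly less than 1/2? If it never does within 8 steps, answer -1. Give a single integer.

Step 1: max=7/3, min=2, spread=1/3
  -> spread < 1/2 first at step 1
Step 2: max=547/240, min=2, spread=67/240
Step 3: max=4757/2160, min=2, spread=437/2160
Step 4: max=1885531/864000, min=2009/1000, spread=29951/172800
Step 5: max=16767821/7776000, min=6829/3375, spread=206761/1555200
Step 6: max=6676995571/3110400000, min=10965671/5400000, spread=14430763/124416000
Step 7: max=398355741689/186624000000, min=881652727/432000000, spread=139854109/1492992000
Step 8: max=23817351890251/11197440000000, min=79611228977/38880000000, spread=7114543559/89579520000

Answer: 1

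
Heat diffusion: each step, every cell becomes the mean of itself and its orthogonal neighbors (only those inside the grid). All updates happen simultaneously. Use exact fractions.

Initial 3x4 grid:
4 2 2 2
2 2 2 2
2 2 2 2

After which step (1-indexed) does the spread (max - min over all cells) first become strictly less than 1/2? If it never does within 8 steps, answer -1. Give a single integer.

Step 1: max=8/3, min=2, spread=2/3
Step 2: max=23/9, min=2, spread=5/9
Step 3: max=257/108, min=2, spread=41/108
  -> spread < 1/2 first at step 3
Step 4: max=30137/12960, min=2, spread=4217/12960
Step 5: max=1764349/777600, min=7279/3600, spread=38417/155520
Step 6: max=104512211/46656000, min=146597/72000, spread=1903471/9331200
Step 7: max=6199709089/2799360000, min=4435759/2160000, spread=18038617/111974400
Step 8: max=369191382851/167961600000, min=401726759/194400000, spread=883978523/6718464000

Answer: 3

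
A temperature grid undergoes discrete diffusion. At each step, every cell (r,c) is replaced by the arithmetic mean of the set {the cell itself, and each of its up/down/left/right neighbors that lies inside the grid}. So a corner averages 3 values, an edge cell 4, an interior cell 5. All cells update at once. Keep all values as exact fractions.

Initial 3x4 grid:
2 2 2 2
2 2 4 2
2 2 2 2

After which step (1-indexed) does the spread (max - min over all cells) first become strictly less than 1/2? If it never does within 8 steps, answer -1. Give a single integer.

Step 1: max=5/2, min=2, spread=1/2
Step 2: max=123/50, min=2, spread=23/50
  -> spread < 1/2 first at step 2
Step 3: max=5611/2400, min=413/200, spread=131/480
Step 4: max=49751/21600, min=7591/3600, spread=841/4320
Step 5: max=19822051/8640000, min=1533373/720000, spread=56863/345600
Step 6: max=177054341/77760000, min=13949543/6480000, spread=386393/3110400
Step 7: max=70601723131/31104000000, min=5604358813/2592000000, spread=26795339/248832000
Step 8: max=4216295714129/1866240000000, min=338126149667/155520000000, spread=254051069/2985984000

Answer: 2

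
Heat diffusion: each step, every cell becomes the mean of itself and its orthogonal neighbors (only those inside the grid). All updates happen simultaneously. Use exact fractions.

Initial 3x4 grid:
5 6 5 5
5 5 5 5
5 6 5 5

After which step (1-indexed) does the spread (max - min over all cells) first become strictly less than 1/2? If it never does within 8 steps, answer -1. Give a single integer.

Step 1: max=27/5, min=5, spread=2/5
  -> spread < 1/2 first at step 1
Step 2: max=637/120, min=5, spread=37/120
Step 3: max=5677/1080, min=365/72, spread=101/540
Step 4: max=141551/27000, min=22891/4500, spread=841/5400
Step 5: max=317629/60750, min=828299/162000, spread=11227/97200
Step 6: max=507534341/97200000, min=41489543/8100000, spread=386393/3888000
Step 7: max=4558899481/874800000, min=2495441437/486000000, spread=41940559/546750000
Step 8: max=1821976076621/349920000000, min=149884281083/29160000000, spread=186917629/2799360000

Answer: 1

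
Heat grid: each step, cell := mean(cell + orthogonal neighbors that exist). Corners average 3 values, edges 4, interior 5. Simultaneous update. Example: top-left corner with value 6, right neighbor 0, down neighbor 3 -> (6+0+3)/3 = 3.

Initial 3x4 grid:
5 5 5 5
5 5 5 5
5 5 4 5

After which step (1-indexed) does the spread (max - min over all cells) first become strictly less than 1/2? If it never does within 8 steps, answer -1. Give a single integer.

Answer: 1

Derivation:
Step 1: max=5, min=14/3, spread=1/3
  -> spread < 1/2 first at step 1
Step 2: max=5, min=569/120, spread=31/120
Step 3: max=5, min=5189/1080, spread=211/1080
Step 4: max=8953/1800, min=523103/108000, spread=14077/108000
Step 5: max=536317/108000, min=4719593/972000, spread=5363/48600
Step 6: max=297131/60000, min=142059191/29160000, spread=93859/1166400
Step 7: max=480663533/97200000, min=8537725519/1749600000, spread=4568723/69984000
Step 8: max=14398381111/2916000000, min=513099564371/104976000000, spread=8387449/167961600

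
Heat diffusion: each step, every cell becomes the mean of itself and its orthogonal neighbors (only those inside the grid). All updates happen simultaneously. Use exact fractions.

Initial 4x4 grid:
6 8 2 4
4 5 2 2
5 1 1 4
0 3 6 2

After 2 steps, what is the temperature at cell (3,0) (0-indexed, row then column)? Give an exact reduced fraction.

Answer: 23/9

Derivation:
Step 1: cell (3,0) = 8/3
Step 2: cell (3,0) = 23/9
Full grid after step 2:
  65/12 77/16 859/240 29/9
  35/8 393/100 81/25 619/240
  79/24 74/25 269/100 241/80
  23/9 67/24 123/40 37/12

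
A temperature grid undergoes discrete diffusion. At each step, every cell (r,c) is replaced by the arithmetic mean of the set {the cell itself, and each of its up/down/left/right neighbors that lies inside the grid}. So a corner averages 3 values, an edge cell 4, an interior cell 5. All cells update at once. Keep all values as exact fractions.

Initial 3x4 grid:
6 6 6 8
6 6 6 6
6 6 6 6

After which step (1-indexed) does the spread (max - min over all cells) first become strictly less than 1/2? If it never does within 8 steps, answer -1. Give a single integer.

Answer: 3

Derivation:
Step 1: max=20/3, min=6, spread=2/3
Step 2: max=59/9, min=6, spread=5/9
Step 3: max=689/108, min=6, spread=41/108
  -> spread < 1/2 first at step 3
Step 4: max=81977/12960, min=6, spread=4217/12960
Step 5: max=4874749/777600, min=21679/3600, spread=38417/155520
Step 6: max=291136211/46656000, min=434597/72000, spread=1903471/9331200
Step 7: max=17397149089/2799360000, min=13075759/2160000, spread=18038617/111974400
Step 8: max=1041037782851/167961600000, min=1179326759/194400000, spread=883978523/6718464000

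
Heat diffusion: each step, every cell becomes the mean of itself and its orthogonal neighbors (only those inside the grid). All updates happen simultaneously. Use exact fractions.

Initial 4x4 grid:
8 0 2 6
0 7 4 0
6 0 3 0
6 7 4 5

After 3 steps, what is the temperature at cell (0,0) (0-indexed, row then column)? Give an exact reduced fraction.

Answer: 3731/1080

Derivation:
Step 1: cell (0,0) = 8/3
Step 2: cell (0,0) = 73/18
Step 3: cell (0,0) = 3731/1080
Full grid after step 3:
  3731/1080 1027/288 20971/7200 6187/2160
  5771/1440 9647/3000 18889/6000 9323/3600
  5707/1440 4867/1200 3039/1000 697/240
  10301/2160 367/90 227/60 123/40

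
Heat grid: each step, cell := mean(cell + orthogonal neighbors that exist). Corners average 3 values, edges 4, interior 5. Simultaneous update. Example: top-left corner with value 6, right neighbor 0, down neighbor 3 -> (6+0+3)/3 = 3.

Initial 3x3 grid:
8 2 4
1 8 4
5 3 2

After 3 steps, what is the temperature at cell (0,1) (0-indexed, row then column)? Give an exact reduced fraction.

Step 1: cell (0,1) = 11/2
Step 2: cell (0,1) = 161/40
Step 3: cell (0,1) = 10847/2400
Full grid after step 3:
  1157/270 10847/2400 1087/270
  32191/7200 991/250 30191/7200
  59/15 9947/2400 167/45

Answer: 10847/2400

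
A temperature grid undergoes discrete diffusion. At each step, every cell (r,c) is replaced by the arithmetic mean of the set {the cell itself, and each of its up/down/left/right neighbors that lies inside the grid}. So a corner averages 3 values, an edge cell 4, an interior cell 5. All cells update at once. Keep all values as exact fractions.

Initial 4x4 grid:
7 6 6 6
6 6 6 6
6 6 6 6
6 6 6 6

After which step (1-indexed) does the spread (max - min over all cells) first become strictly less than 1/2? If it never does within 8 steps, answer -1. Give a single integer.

Step 1: max=19/3, min=6, spread=1/3
  -> spread < 1/2 first at step 1
Step 2: max=113/18, min=6, spread=5/18
Step 3: max=1337/216, min=6, spread=41/216
Step 4: max=39923/6480, min=6, spread=1043/6480
Step 5: max=1191953/194400, min=6, spread=25553/194400
Step 6: max=35663459/5832000, min=108079/18000, spread=645863/5832000
Step 7: max=1067401691/174960000, min=720971/120000, spread=16225973/174960000
Step 8: max=31970277983/5248800000, min=324701/54000, spread=409340783/5248800000

Answer: 1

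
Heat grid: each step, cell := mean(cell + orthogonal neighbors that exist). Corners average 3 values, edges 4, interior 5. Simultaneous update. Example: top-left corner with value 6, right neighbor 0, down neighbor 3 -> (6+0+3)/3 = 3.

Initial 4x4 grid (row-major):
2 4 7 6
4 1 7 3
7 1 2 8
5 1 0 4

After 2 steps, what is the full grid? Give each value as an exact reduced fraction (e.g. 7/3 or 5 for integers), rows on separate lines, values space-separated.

Answer: 31/9 487/120 113/24 52/9
869/240 84/25 23/5 235/48
869/240 77/25 16/5 357/80
31/9 307/120 111/40 10/3

Derivation:
After step 1:
  10/3 7/2 6 16/3
  7/2 17/5 4 6
  17/4 12/5 18/5 17/4
  13/3 7/4 7/4 4
After step 2:
  31/9 487/120 113/24 52/9
  869/240 84/25 23/5 235/48
  869/240 77/25 16/5 357/80
  31/9 307/120 111/40 10/3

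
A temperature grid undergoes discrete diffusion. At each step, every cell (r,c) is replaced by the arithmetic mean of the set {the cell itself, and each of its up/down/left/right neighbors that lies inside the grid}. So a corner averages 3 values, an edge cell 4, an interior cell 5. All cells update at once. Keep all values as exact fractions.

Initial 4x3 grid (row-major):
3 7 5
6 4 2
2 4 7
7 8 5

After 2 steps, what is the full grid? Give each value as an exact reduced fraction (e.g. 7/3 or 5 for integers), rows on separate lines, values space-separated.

Answer: 83/18 387/80 167/36
553/120 113/25 137/30
115/24 497/100 31/6
197/36 35/6 103/18

Derivation:
After step 1:
  16/3 19/4 14/3
  15/4 23/5 9/2
  19/4 5 9/2
  17/3 6 20/3
After step 2:
  83/18 387/80 167/36
  553/120 113/25 137/30
  115/24 497/100 31/6
  197/36 35/6 103/18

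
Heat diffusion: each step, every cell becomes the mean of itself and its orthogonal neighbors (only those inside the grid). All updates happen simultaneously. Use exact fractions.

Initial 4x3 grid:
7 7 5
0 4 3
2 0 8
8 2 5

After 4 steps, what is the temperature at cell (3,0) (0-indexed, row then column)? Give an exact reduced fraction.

Answer: 30457/8640

Derivation:
Step 1: cell (3,0) = 4
Step 2: cell (3,0) = 41/12
Step 3: cell (3,0) = 1277/360
Step 4: cell (3,0) = 30457/8640
Full grid after step 4:
  108019/25920 745529/172800 39443/8640
  162821/43200 11761/2880 30541/7200
  51763/14400 17899/4800 9823/2400
  30457/8640 218987/57600 11429/2880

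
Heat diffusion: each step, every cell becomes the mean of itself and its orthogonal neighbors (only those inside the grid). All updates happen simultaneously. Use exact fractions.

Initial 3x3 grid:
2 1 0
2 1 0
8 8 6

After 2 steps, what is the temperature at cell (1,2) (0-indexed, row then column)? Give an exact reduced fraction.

Step 1: cell (1,2) = 7/4
Step 2: cell (1,2) = 183/80
Full grid after step 2:
  71/36 27/20 37/36
  799/240 283/100 183/80
  5 1129/240 73/18

Answer: 183/80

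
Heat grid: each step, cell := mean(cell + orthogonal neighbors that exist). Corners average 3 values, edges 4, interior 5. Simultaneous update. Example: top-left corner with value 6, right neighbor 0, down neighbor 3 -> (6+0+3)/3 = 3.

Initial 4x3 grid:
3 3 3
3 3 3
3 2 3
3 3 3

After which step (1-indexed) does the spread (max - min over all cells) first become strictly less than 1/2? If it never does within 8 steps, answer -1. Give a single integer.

Step 1: max=3, min=11/4, spread=1/4
  -> spread < 1/2 first at step 1
Step 2: max=3, min=277/100, spread=23/100
Step 3: max=1187/400, min=13589/4800, spread=131/960
Step 4: max=21209/7200, min=123049/43200, spread=841/8640
Step 5: max=4226627/1440000, min=49297949/17280000, spread=56863/691200
Step 6: max=37890457/12960000, min=445025659/155520000, spread=386393/6220800
Step 7: max=15131641187/5184000000, min=178230276869/62208000000, spread=26795339/497664000
Step 8: max=906033850333/311040000000, min=10713624285871/3732480000000, spread=254051069/5971968000

Answer: 1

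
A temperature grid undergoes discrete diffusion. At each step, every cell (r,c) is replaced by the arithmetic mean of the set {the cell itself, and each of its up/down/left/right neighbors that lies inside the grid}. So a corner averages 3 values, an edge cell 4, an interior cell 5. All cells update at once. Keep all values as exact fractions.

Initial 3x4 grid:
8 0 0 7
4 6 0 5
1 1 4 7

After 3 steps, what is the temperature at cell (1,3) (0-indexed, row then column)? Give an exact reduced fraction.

Step 1: cell (1,3) = 19/4
Step 2: cell (1,3) = 205/48
Step 3: cell (1,3) = 54259/14400
Full grid after step 3:
  611/180 7979/2400 2473/800 65/18
  16633/4800 372/125 1286/375 54259/14400
  241/80 1901/600 12091/3600 1759/432

Answer: 54259/14400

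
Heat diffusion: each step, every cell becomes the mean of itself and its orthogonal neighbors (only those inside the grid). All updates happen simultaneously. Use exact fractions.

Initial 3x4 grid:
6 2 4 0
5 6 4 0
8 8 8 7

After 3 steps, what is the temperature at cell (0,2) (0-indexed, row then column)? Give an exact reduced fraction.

Answer: 12367/3600

Derivation:
Step 1: cell (0,2) = 5/2
Step 2: cell (0,2) = 191/60
Step 3: cell (0,2) = 12367/3600
Full grid after step 3:
  2125/432 8021/1800 12367/3600 6299/2160
  83233/14400 15661/3000 6683/1500 52843/14400
  51/8 14953/2400 12953/2400 847/180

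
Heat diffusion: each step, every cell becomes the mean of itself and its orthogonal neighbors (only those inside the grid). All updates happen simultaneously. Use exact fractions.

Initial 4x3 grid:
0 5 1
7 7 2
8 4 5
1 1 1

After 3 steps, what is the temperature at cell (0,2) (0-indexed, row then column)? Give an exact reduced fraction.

Step 1: cell (0,2) = 8/3
Step 2: cell (0,2) = 29/9
Step 3: cell (0,2) = 95/27
Full grid after step 3:
  617/144 2261/576 95/27
  55/12 2479/600 1069/288
  3041/720 1187/300 4837/1440
  1609/432 9199/2880 647/216

Answer: 95/27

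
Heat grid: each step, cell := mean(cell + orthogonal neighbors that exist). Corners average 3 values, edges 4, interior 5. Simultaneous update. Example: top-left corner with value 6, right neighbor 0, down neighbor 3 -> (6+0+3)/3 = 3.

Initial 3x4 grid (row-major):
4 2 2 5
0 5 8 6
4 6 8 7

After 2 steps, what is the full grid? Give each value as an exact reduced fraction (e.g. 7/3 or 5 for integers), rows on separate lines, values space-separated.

After step 1:
  2 13/4 17/4 13/3
  13/4 21/5 29/5 13/2
  10/3 23/4 29/4 7
After step 2:
  17/6 137/40 529/120 181/36
  767/240 89/20 28/5 709/120
  37/9 77/15 129/20 83/12

Answer: 17/6 137/40 529/120 181/36
767/240 89/20 28/5 709/120
37/9 77/15 129/20 83/12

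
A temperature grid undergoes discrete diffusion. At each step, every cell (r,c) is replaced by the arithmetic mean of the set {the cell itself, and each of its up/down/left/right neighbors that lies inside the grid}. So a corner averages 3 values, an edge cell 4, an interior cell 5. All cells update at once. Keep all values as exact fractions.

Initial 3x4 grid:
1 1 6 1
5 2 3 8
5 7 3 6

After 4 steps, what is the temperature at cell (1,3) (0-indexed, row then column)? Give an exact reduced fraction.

Answer: 383623/86400

Derivation:
Step 1: cell (1,3) = 9/2
Step 2: cell (1,3) = 587/120
Step 3: cell (1,3) = 6461/1440
Step 4: cell (1,3) = 383623/86400
Full grid after step 4:
  17029/5184 147163/43200 54793/14400 8881/2160
  210589/57600 30459/8000 4639/1125 383623/86400
  20999/5184 91069/21600 97027/21600 60221/12960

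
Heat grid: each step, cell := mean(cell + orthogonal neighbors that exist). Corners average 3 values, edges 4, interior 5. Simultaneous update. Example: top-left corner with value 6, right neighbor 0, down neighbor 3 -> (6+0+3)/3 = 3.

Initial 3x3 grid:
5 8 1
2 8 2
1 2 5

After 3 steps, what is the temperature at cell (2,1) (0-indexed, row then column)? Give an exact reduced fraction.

Answer: 6541/1800

Derivation:
Step 1: cell (2,1) = 4
Step 2: cell (2,1) = 49/15
Step 3: cell (2,1) = 6541/1800
Full grid after step 3:
  1589/360 32839/7200 4607/1080
  7291/1800 11893/3000 7291/1800
  923/270 6541/1800 107/30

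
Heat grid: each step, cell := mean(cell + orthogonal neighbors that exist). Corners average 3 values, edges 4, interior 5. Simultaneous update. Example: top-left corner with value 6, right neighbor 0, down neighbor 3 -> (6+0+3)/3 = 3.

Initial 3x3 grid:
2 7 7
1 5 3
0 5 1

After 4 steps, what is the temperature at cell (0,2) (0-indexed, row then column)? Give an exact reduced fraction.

Answer: 553319/129600

Derivation:
Step 1: cell (0,2) = 17/3
Step 2: cell (0,2) = 179/36
Step 3: cell (0,2) = 9937/2160
Step 4: cell (0,2) = 553319/129600
Full grid after step 4:
  472519/129600 129049/32000 553319/129600
  708737/216000 17983/5000 851737/216000
  126923/43200 309397/96000 151723/43200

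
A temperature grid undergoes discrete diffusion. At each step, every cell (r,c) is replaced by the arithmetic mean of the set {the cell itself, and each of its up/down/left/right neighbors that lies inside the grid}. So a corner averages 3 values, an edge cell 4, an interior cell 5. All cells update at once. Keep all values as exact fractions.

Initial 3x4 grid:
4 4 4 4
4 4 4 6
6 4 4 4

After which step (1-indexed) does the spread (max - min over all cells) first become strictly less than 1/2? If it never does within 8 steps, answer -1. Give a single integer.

Step 1: max=14/3, min=4, spread=2/3
Step 2: max=547/120, min=4, spread=67/120
Step 3: max=2401/540, min=299/72, spread=317/1080
  -> spread < 1/2 first at step 3
Step 4: max=1897051/432000, min=25123/6000, spread=17639/86400
Step 5: max=17028641/3888000, min=5474087/1296000, spread=30319/194400
Step 6: max=1016072959/233280000, min=330466853/77760000, spread=61681/583200
Step 7: max=60867026981/13996800000, min=245278567/57600000, spread=1580419/17496000
Step 8: max=3642638194879/839808000000, min=1195392014293/279936000000, spread=7057769/104976000

Answer: 3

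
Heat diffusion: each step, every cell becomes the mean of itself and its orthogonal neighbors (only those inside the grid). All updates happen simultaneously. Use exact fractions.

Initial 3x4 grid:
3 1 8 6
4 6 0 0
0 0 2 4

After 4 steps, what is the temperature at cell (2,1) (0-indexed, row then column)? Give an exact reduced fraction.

Answer: 246979/108000

Derivation:
Step 1: cell (2,1) = 2
Step 2: cell (2,1) = 211/120
Step 3: cell (2,1) = 4121/1800
Step 4: cell (2,1) = 246979/108000
Full grid after step 4:
  399833/129600 674833/216000 724933/216000 106067/32400
  757429/288000 338641/120000 62903/22500 1278731/432000
  309283/129600 246979/108000 29531/12000 53303/21600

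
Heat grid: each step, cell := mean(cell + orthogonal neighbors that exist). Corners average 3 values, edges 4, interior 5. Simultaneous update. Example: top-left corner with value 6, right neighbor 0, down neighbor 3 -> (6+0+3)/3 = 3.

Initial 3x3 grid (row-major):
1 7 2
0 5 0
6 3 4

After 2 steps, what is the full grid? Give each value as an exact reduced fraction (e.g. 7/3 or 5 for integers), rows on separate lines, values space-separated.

After step 1:
  8/3 15/4 3
  3 3 11/4
  3 9/2 7/3
After step 2:
  113/36 149/48 19/6
  35/12 17/5 133/48
  7/2 77/24 115/36

Answer: 113/36 149/48 19/6
35/12 17/5 133/48
7/2 77/24 115/36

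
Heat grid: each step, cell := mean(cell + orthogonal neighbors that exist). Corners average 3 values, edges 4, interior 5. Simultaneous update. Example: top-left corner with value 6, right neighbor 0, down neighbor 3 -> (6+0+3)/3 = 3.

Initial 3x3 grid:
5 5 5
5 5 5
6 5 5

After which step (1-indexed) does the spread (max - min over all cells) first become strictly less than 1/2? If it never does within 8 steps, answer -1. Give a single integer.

Step 1: max=16/3, min=5, spread=1/3
  -> spread < 1/2 first at step 1
Step 2: max=95/18, min=5, spread=5/18
Step 3: max=1121/216, min=5, spread=41/216
Step 4: max=66931/12960, min=1811/360, spread=347/2592
Step 5: max=3994937/777600, min=18157/3600, spread=2921/31104
Step 6: max=239108539/46656000, min=2185483/432000, spread=24611/373248
Step 7: max=14315522033/2799360000, min=49256741/9720000, spread=207329/4478976
Step 8: max=857837952451/167961600000, min=2630801599/518400000, spread=1746635/53747712

Answer: 1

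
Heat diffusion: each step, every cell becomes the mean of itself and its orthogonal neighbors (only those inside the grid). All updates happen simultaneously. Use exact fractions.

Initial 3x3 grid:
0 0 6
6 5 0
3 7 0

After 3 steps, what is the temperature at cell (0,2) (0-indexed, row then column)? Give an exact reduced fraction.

Answer: 931/360

Derivation:
Step 1: cell (0,2) = 2
Step 2: cell (0,2) = 5/2
Step 3: cell (0,2) = 931/360
Full grid after step 3:
  2147/720 4443/1600 931/360
  24881/7200 19069/6000 40987/14400
  8321/2160 50987/14400 3373/1080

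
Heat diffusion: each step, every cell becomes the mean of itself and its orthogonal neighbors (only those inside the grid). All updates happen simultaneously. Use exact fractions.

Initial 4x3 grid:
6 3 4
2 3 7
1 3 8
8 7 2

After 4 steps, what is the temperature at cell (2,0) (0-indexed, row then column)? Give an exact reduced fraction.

Answer: 22979/5400

Derivation:
Step 1: cell (2,0) = 7/2
Step 2: cell (2,0) = 487/120
Step 3: cell (2,0) = 1477/360
Step 4: cell (2,0) = 22979/5400
Full grid after step 4:
  4985/1296 176251/43200 5711/1296
  42269/10800 76271/18000 24397/5400
  22979/5400 3359/750 51833/10800
  14581/3240 34367/7200 7993/1620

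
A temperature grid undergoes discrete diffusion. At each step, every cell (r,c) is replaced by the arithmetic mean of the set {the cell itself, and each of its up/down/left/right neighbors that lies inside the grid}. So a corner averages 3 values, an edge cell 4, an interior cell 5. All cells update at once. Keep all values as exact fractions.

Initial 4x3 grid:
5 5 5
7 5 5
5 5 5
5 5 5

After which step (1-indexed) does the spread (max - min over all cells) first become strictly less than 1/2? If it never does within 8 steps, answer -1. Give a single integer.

Answer: 3

Derivation:
Step 1: max=17/3, min=5, spread=2/3
Step 2: max=331/60, min=5, spread=31/60
Step 3: max=2911/540, min=5, spread=211/540
  -> spread < 1/2 first at step 3
Step 4: max=286897/54000, min=4547/900, spread=14077/54000
Step 5: max=2570407/486000, min=273683/54000, spread=5363/24300
Step 6: max=76640809/14580000, min=152869/30000, spread=93859/583200
Step 7: max=4584274481/874800000, min=248336467/48600000, spread=4568723/34992000
Step 8: max=274220435629/52488000000, min=7471618889/1458000000, spread=8387449/83980800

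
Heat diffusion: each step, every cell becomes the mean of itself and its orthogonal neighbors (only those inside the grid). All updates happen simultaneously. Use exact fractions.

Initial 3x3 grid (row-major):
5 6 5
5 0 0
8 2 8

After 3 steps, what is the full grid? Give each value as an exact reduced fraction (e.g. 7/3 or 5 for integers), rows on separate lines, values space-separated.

After step 1:
  16/3 4 11/3
  9/2 13/5 13/4
  5 9/2 10/3
After step 2:
  83/18 39/10 131/36
  523/120 377/100 257/80
  14/3 463/120 133/36
After step 3:
  4633/1080 199/50 7741/2160
  31331/7200 22919/6000 17179/4800
  773/180 28781/7200 7751/2160

Answer: 4633/1080 199/50 7741/2160
31331/7200 22919/6000 17179/4800
773/180 28781/7200 7751/2160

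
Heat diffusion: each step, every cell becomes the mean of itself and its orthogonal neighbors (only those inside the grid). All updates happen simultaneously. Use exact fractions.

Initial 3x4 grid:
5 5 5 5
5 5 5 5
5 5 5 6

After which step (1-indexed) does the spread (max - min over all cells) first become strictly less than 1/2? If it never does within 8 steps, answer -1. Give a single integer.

Answer: 1

Derivation:
Step 1: max=16/3, min=5, spread=1/3
  -> spread < 1/2 first at step 1
Step 2: max=95/18, min=5, spread=5/18
Step 3: max=1121/216, min=5, spread=41/216
Step 4: max=133817/25920, min=5, spread=4217/25920
Step 5: max=7985149/1555200, min=36079/7200, spread=38417/311040
Step 6: max=477760211/93312000, min=722597/144000, spread=1903471/18662400
Step 7: max=28594589089/5598720000, min=21715759/4320000, spread=18038617/223948800
Step 8: max=1712884182851/335923200000, min=1956926759/388800000, spread=883978523/13436928000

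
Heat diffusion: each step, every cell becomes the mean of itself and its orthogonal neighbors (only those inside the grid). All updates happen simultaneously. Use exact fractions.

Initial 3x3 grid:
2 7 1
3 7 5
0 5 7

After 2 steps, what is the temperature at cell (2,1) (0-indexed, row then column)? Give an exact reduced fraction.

Step 1: cell (2,1) = 19/4
Step 2: cell (2,1) = 1109/240
Full grid after step 2:
  15/4 1079/240 163/36
  113/30 112/25 51/10
  125/36 1109/240 185/36

Answer: 1109/240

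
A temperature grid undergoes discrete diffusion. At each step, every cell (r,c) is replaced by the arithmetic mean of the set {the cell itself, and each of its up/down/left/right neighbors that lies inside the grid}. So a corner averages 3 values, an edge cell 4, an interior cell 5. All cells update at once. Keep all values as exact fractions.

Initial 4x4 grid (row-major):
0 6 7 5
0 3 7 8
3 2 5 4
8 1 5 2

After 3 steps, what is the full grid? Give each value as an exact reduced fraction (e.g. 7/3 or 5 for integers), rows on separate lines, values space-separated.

Answer: 181/60 9463/2400 38317/7200 161/27
2311/800 1907/500 371/75 39967/7200
103/32 1791/500 1639/375 33799/7200
203/60 355/96 28009/7200 1127/270

Derivation:
After step 1:
  2 4 25/4 20/3
  3/2 18/5 6 6
  13/4 14/5 23/5 19/4
  4 4 13/4 11/3
After step 2:
  5/2 317/80 275/48 227/36
  207/80 179/50 529/100 281/48
  231/80 73/20 107/25 1141/240
  15/4 281/80 931/240 35/9
After step 3:
  181/60 9463/2400 38317/7200 161/27
  2311/800 1907/500 371/75 39967/7200
  103/32 1791/500 1639/375 33799/7200
  203/60 355/96 28009/7200 1127/270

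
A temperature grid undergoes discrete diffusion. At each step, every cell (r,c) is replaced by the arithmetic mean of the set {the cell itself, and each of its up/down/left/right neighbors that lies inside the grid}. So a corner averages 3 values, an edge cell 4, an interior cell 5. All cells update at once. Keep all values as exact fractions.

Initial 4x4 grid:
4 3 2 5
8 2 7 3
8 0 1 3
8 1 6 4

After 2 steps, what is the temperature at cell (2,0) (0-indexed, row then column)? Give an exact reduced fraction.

Answer: 587/120

Derivation:
Step 1: cell (2,0) = 6
Step 2: cell (2,0) = 587/120
Full grid after step 2:
  53/12 4 10/3 145/36
  41/8 353/100 383/100 163/48
  587/120 391/100 291/100 899/240
  185/36 889/240 869/240 121/36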